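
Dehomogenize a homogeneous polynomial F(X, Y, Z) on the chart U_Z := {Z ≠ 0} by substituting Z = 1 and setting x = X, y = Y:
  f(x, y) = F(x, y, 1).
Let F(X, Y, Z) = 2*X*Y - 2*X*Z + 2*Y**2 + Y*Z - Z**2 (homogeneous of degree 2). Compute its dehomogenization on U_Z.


f(x, y) = 2*x*y - 2*x + 2*y**2 + y - 1

On U_Z we set Z = 1. Each monomial c·X^i·Y^j·Z^k in F becomes c·x^i·y^j·1^k = c·x^i·y^j.
Substituting Z = 1: F(X, Y, 1) = 2*x*y - 2*x + 2*y**2 + y - 1.
Note: deg(f) ≤ deg(F) = 2; strict inequality happens when F is divisible by Z (lost terms).


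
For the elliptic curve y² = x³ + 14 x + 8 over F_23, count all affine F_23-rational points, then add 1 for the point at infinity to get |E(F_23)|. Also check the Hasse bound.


Affine points = {(0, 10), (0, 13), (1, 0), (3, 10), (3, 13), (4, 6), (4, 17), (6, 3), (6, 20), (7, 9), (7, 14), (9, 9), (9, 14), (12, 8), (12, 15), (13, 8), (13, 15), (14, 2), (14, 21), (16, 2), (16, 21), (19, 7), (19, 16), (20, 10), (20, 13), (21, 8), (21, 15), (22, 4), (22, 19)}; affine count = 29; |E(F_23)| = 30.

Discriminant check: Δ ∝ 4a³ + 27b² = 4·14³ + 27·8² = 4·2744 + 27·64 ≡ 8 (mod 23). Nonzero ⇒ E is nonsingular.
For each x ∈ F_23, compute rhs = x³ + 14·x + 8 mod 23, then count y ∈ F_23 with y² ≡ rhs.
  x = 0: rhs = 8, matching y values: 10, 13 (2 points).
  x = 1: rhs = 0, matching y values: 0 (1 points).
  x = 2: rhs = 21, matching y values: none (0 points).
  x = 3: rhs = 8, matching y values: 10, 13 (2 points).
  x = 4: rhs = 13, matching y values: 6, 17 (2 points).
  x = 5: rhs = 19, matching y values: none (0 points).
  x = 6: rhs = 9, matching y values: 3, 20 (2 points).
  x = 7: rhs = 12, matching y values: 9, 14 (2 points).
  x = 8: rhs = 11, matching y values: none (0 points).
  x = 9: rhs = 12, matching y values: 9, 14 (2 points).
  x = 10: rhs = 21, matching y values: none (0 points).
  x = 11: rhs = 21, matching y values: none (0 points).
  x = 12: rhs = 18, matching y values: 8, 15 (2 points).
  x = 13: rhs = 18, matching y values: 8, 15 (2 points).
  x = 14: rhs = 4, matching y values: 2, 21 (2 points).
  x = 15: rhs = 5, matching y values: none (0 points).
  x = 16: rhs = 4, matching y values: 2, 21 (2 points).
  x = 17: rhs = 7, matching y values: none (0 points).
  x = 18: rhs = 20, matching y values: none (0 points).
  x = 19: rhs = 3, matching y values: 7, 16 (2 points).
  x = 20: rhs = 8, matching y values: 10, 13 (2 points).
  x = 21: rhs = 18, matching y values: 8, 15 (2 points).
  x = 22: rhs = 16, matching y values: 4, 19 (2 points).
Total affine count: 29.
Full point count |E(F_23)| = 29 + 1 = 30.
Hasse bound: |30 − (23+1)| = |6| = 6 ≤ 2√23 ≈ 9.5917 ✓.


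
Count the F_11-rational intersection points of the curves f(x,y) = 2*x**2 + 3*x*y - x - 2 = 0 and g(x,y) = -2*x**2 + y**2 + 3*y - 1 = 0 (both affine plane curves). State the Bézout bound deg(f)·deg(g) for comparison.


Common zeros: {(5, 3), (6, 5)}; count = 2; Bézout bound = 4.

deg(f) = 2, deg(g) = 2, so Bézout bound = 4.
Scan x ∈ F_11. For each x, list the y ∈ F_11 with f(x, y) ≡ 0 and those with g(x, y) ≡ 0 (mod 11); the common zeros in that column are the intersection.
  x = 0: f ≡ 0 at y ∈ ∅; g ≡ 0 at y ∈ ∅; common: ∅.
  x = 1: f ≡ 0 at y ∈ {4}; g ≡ 0 at y ∈ ∅; common: ∅.
  x = 2: f ≡ 0 at y ∈ {3}; g ≡ 0 at y ∈ {9, 10}; common: ∅.
  x = 3: f ≡ 0 at y ∈ {1}; g ≡ 0 at y ∈ ∅; common: ∅.
  x = 4: f ≡ 0 at y ∈ {7}; g ≡ 0 at y ∈ {0, 8}; common: ∅.
  x = 5: f ≡ 0 at y ∈ {3}; g ≡ 0 at y ∈ {3, 5}; common: {3}.
  x = 6: f ≡ 0 at y ∈ {5}; g ≡ 0 at y ∈ {3, 5}; common: {5}.
  x = 7: f ≡ 0 at y ∈ {1}; g ≡ 0 at y ∈ {0, 8}; common: ∅.
  x = 8: f ≡ 0 at y ∈ {7}; g ≡ 0 at y ∈ ∅; common: ∅.
  x = 9: f ≡ 0 at y ∈ {5}; g ≡ 0 at y ∈ {9, 10}; common: ∅.
  x = 10: f ≡ 0 at y ∈ {4}; g ≡ 0 at y ∈ ∅; common: ∅.
Collecting: common zeros = {(5, 3), (6, 5)}, so the count is 2.
Comparison with the Bézout bound: 2 ≤ 4 = deg(f)·deg(g), as expected for curves with no common component (the affine F_11-count falls short of the bound because intersections may lie at infinity, over extension fields, or carry multiplicity).


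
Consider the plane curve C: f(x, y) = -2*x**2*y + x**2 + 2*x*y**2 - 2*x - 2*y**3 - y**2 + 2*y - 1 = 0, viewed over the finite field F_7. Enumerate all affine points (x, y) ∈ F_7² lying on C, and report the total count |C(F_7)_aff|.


Affine F_7-points: {(0, 5), (1, 2), (2, 4), (3, 5), (4, 0), (5, 0)}; count = 6.

For each of the 49 pairs (x, y) ∈ F_7², evaluate f(x, y) mod 7. Record the zeros.
  x = 0: [0↦6, 1↦5, 2↦4, 3↦5, 4↦3, 5↦0, 6↦5]  zeros at y ∈ {5}
  x = 1: [0↦5, 1↦4, 2↦0, 3↦2, 4↦5, 5↦4, 6↦1]  zeros at y ∈ {2}
  x = 2: [0↦6, 1↦1, 2↦4, 3↦3, 4↦0, 5↦4, 6↦3]  zeros at y ∈ {4}
  x = 3: [0↦2, 1↦3, 2↦2, 3↦1, 4↦2, 5↦0, 6↦4]  zeros at y ∈ {5}
  x = 4: [0↦0, 1↦3, 2↦1, 3↦3, 4↦4, 5↦6, 6↦4]  zeros at y ∈ {0}
  x = 5: [0↦0, 1↦1, 2↦1, 3↦2, 4↦6, 5↦1, 6↦3]  zeros at y ∈ {0}
  x = 6: [0↦2, 1↦4, 2↦2, 3↦5, 4↦1, 5↦6, 6↦1]  zeros at y ∈ ∅
Collecting zeros: affine points = {(0, 5), (1, 2), (2, 4), (3, 5), (4, 0), (5, 0)}.
Total count |C(F_7)_aff| = 6.


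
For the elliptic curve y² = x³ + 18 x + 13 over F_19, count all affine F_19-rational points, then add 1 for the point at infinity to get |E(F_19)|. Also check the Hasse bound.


Affine points = {(2, 0), (4, 4), (4, 15), (5, 0), (7, 8), (7, 11), (8, 2), (8, 17), (9, 7), (9, 12), (12, 0), (14, 8), (14, 11), (17, 8), (17, 11)}; affine count = 15; |E(F_19)| = 16.

Discriminant check: Δ ∝ 4a³ + 27b² = 4·18³ + 27·13² = 4·5832 + 27·169 ≡ 18 (mod 19). Nonzero ⇒ E is nonsingular.
For each x ∈ F_19, compute rhs = x³ + 18·x + 13 mod 19, then count y ∈ F_19 with y² ≡ rhs.
  x = 0: rhs = 13, matching y values: none (0 points).
  x = 1: rhs = 13, matching y values: none (0 points).
  x = 2: rhs = 0, matching y values: 0 (1 points).
  x = 3: rhs = 18, matching y values: none (0 points).
  x = 4: rhs = 16, matching y values: 4, 15 (2 points).
  x = 5: rhs = 0, matching y values: 0 (1 points).
  x = 6: rhs = 14, matching y values: none (0 points).
  x = 7: rhs = 7, matching y values: 8, 11 (2 points).
  x = 8: rhs = 4, matching y values: 2, 17 (2 points).
  x = 9: rhs = 11, matching y values: 7, 12 (2 points).
  x = 10: rhs = 15, matching y values: none (0 points).
  x = 11: rhs = 3, matching y values: none (0 points).
  x = 12: rhs = 0, matching y values: 0 (1 points).
  x = 13: rhs = 12, matching y values: none (0 points).
  x = 14: rhs = 7, matching y values: 8, 11 (2 points).
  x = 15: rhs = 10, matching y values: none (0 points).
  x = 16: rhs = 8, matching y values: none (0 points).
  x = 17: rhs = 7, matching y values: 8, 11 (2 points).
  x = 18: rhs = 13, matching y values: none (0 points).
Total affine count: 15.
Full point count |E(F_19)| = 15 + 1 = 16.
Hasse bound: |16 − (19+1)| = |-4| = 4 ≤ 2√19 ≈ 8.7178 ✓.


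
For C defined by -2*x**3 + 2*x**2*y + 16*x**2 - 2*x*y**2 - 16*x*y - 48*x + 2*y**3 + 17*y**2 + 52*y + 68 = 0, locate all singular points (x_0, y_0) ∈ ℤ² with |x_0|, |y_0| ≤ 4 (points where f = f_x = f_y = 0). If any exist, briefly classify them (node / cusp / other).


Singular points: {(2, -2)}; classification: cusp.

Compute partial derivatives:
  f_x = -6*x**2 + 4*x*y + 32*x - 2*y**2 - 16*y - 48.
  f_y = 2*x**2 - 4*x*y - 16*x + 6*y**2 + 34*y + 52.
Scan x_0 ∈ {−4, ..., 4}. For each x_0, f_y(x_0, y) is a polynomial in y; find its integer roots y ∈ {−4, ..., 4}, then test f_x and f at those candidates.
  x = -4: f_y(-4, y) = 6*y**2 + 50*y + 148; no integer root y with |y| ≤ 4.
  x = -3: f_y(-3, y) = 6*y**2 + 46*y + 118; no integer root y with |y| ≤ 4.
  x = -2: f_y(-2, y) = 6*y**2 + 42*y + 92; no integer root y with |y| ≤ 4.
  x = -1: f_y(-1, y) = 6*y**2 + 38*y + 70; no integer root y with |y| ≤ 4.
  x = 0: f_y(0, y) = 6*y**2 + 34*y + 52; no integer root y with |y| ≤ 4.
  x = 1: f_y(1, y) = 6*y**2 + 30*y + 38; no integer root y with |y| ≤ 4.
  x = 2: f_y(2, y) = 6*y**2 + 26*y + 28; vanishes at y ∈ {-2}. (2, -2): f_x = 0, f = 0 — SINGULAR.
  x = 3: f_y(3, y) = 6*y**2 + 22*y + 22; no integer root y with |y| ≤ 4.
  x = 4: f_y(4, y) = 6*y**2 + 18*y + 20; no integer root y with |y| ≤ 4.
Only singular point on the grid: (2, -2).
Classify: substitute x = 2 + u, y = -2 + v and expand: f = -2*u**3 + 2*u**2*v - 2*u*v**2 + 2*v**3 + v**2.
No constant or linear terms (consistent with a singular point). Quadratic part: v**2. Cubic part: -2*u**3 + 2*u**2*v - 2*u*v**2 + 2*v**3.
The quadratic part v**2 is a perfect square, so there is a single (double) tangent line v = 0, i.e. y = -2. Restricting the cubic part to that line (v = 0) leaves -2*u**3 ≠ 0, so f is not divisible by v and the branch is v² ≈ 2*u**3 to lowest order — this is a cusp.
Classification: cusp.


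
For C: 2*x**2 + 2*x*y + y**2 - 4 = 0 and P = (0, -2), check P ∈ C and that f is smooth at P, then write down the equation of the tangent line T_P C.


Tangent line at P: -4*x - 4*y - 8 = 0.

Step 1: f(0, -2) = 0, so P lies on C.
Step 2: partial derivatives
  f_x(x, y) = 4*x + 2*y, f_y(x, y) = 2*x + 2*y.
  f_x(P) = -4, f_y(P) = -4 (gradient nonzero, so P is smooth).
Step 3: tangent line at P: -4·(x − 0) + -4·(y − -2) = 0.
Expanding: -4*x - 4*y - 8 = 0.


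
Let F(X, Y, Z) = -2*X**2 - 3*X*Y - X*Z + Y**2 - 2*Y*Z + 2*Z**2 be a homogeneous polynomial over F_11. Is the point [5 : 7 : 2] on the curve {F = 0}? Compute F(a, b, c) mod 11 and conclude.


F(5,7,2) ≡ 7 (mod 11); P is NOT on the curve.

Evaluate F(5, 7, 2) term-by-term (mod 11).
  -2*X**2 ↦ -2·25·1·1 = -50
  -3*X*Y ↦ -3·5·7·1 = -105
  -X*Z ↦ -1·5·1·2 = -10
  Y**2 ↦ 1·1·49·1 = 49
  -2*Y*Z ↦ -2·1·7·2 = -28
  2*Z**2 ↦ 2·1·1·4 = 8
Sum: F(5, 7, 2) = (-50) + (-105) + (-10) + (49) + (-28) + (8) = -136.
Reducing mod 11: -136 ≡ 7 (mod 11).
Since F(a, b, c) ≡ 7 ≠ 0 (mod 11), P does NOT lie on the curve.


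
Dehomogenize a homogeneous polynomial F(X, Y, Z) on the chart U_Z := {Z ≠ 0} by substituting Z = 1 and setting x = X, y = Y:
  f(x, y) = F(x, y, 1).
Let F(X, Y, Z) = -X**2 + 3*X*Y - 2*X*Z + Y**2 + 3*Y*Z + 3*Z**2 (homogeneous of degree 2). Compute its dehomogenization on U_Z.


f(x, y) = -x**2 + 3*x*y - 2*x + y**2 + 3*y + 3

On U_Z we set Z = 1. Each monomial c·X^i·Y^j·Z^k in F becomes c·x^i·y^j·1^k = c·x^i·y^j.
Substituting Z = 1: F(X, Y, 1) = -x**2 + 3*x*y - 2*x + y**2 + 3*y + 3.
Note: deg(f) ≤ deg(F) = 2; strict inequality happens when F is divisible by Z (lost terms).


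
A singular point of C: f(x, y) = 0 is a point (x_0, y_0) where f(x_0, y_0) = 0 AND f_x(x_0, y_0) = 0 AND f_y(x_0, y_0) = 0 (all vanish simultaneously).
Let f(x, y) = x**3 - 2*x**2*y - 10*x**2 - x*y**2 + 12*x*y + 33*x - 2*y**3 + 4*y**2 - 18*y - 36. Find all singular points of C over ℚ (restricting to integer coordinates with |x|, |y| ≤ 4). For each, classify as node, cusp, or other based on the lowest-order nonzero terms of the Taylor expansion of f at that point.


Singular points: {(3, 0)}; classification: node.

Compute partial derivatives:
  f_x = 3*x**2 - 4*x*y - 20*x - y**2 + 12*y + 33.
  f_y = -2*x**2 - 2*x*y + 12*x - 6*y**2 + 8*y - 18.
Scan x_0 ∈ {−4, ..., 4}. For each x_0, f_y(x_0, y) is a polynomial in y; find its integer roots y ∈ {−4, ..., 4}, then test f_x and f at those candidates.
  x = -4: f_y(-4, y) = -6*y**2 + 16*y - 98; no integer root y with |y| ≤ 4.
  x = -3: f_y(-3, y) = -6*y**2 + 14*y - 72; no integer root y with |y| ≤ 4.
  x = -2: f_y(-2, y) = -6*y**2 + 12*y - 50; no integer root y with |y| ≤ 4.
  x = -1: f_y(-1, y) = -6*y**2 + 10*y - 32; no integer root y with |y| ≤ 4.
  x = 0: f_y(0, y) = -6*y**2 + 8*y - 18; no integer root y with |y| ≤ 4.
  x = 1: f_y(1, y) = -6*y**2 + 6*y - 8; no integer root y with |y| ≤ 4.
  x = 2: f_y(2, y) = -6*y**2 + 4*y - 2; no integer root y with |y| ≤ 4.
  x = 3: f_y(3, y) = -6*y**2 + 2*y; vanishes at y ∈ {0}. (3, 0): f_x = 0, f = 0 — SINGULAR.
  x = 4: f_y(4, y) = -6*y**2 - 2; no integer root y with |y| ≤ 4.
Only singular point on the grid: (3, 0).
Classify: substitute x = 3 + u, y = 0 + v and expand: f = u**3 - 2*u**2*v - u**2 - u*v**2 - 2*v**3 + v**2.
No constant or linear terms (consistent with a singular point). Quadratic part: -u**2 + v**2. Cubic part: u**3 - 2*u**2*v - u*v**2 - 2*v**3.
The quadratic part v**2 - u**2 = (v − u)(v + u) splits into two distinct linear factors, so there are two distinct tangent lines y − 0 = ±(x − 3) — this is a node (ordinary double point).
Classification: node.


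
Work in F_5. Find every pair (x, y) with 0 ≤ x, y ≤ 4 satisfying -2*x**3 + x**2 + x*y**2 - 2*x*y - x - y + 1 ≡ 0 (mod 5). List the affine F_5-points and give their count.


Affine F_5-points: {(0, 1), (2, 2), (2, 3), (4, 0), (4, 1)}; count = 5.

For each of the 25 pairs (x, y) ∈ F_5², evaluate f(x, y) mod 5. Record the zeros.
  x = 0: [0↦1, 1↦0, 2↦4, 3↦3, 4↦2]  zeros at y ∈ {1}
  x = 1: [0↦4, 1↦2, 2↦2, 3↦4, 4↦3]  zeros at y ∈ ∅
  x = 2: [0↦2, 1↦4, 2↦0, 3↦0, 4↦4]  zeros at y ∈ {2, 3}
  x = 3: [0↦3, 1↦4, 2↦1, 3↦4, 4↦3]  zeros at y ∈ ∅
  x = 4: [0↦0, 1↦0, 2↦3, 3↦4, 4↦3]  zeros at y ∈ {0, 1}
Collecting zeros: affine points = {(0, 1), (2, 2), (2, 3), (4, 0), (4, 1)}.
Total count |C(F_5)_aff| = 5.


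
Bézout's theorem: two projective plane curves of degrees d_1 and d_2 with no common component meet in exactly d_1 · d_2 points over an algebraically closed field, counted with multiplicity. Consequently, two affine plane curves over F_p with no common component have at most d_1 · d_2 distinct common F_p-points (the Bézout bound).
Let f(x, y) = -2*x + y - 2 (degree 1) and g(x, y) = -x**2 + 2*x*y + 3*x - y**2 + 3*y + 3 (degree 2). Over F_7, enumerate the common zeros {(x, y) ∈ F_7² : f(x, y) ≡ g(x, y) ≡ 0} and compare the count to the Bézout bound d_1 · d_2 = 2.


Common zeros: ∅; count = 0; Bézout bound = 2.

deg(f) = 1, deg(g) = 2, so Bézout bound = 2.
Scan x ∈ F_7. For each x, list the y ∈ F_7 with f(x, y) ≡ 0 and those with g(x, y) ≡ 0 (mod 7); the common zeros in that column are the intersection.
  x = 0: f ≡ 0 at y ∈ {2}; g ≡ 0 at y ∈ {5}; common: ∅.
  x = 1: f ≡ 0 at y ∈ {4}; g ≡ 0 at y ∈ ∅; common: ∅.
  x = 2: f ≡ 0 at y ∈ {6}; g ≡ 0 at y ∈ ∅; common: ∅.
  x = 3: f ≡ 0 at y ∈ {1}; g ≡ 0 at y ∈ {3, 6}; common: ∅.
  x = 4: f ≡ 0 at y ∈ {3}; g ≡ 0 at y ∈ ∅; common: ∅.
  x = 5: f ≡ 0 at y ∈ {5}; g ≡ 0 at y ∈ {0, 6}; common: ∅.
  x = 6: f ≡ 0 at y ∈ {0}; g ≡ 0 at y ∈ {3, 5}; common: ∅.
Collecting: common zeros = ∅, so the count is 0.
Comparison with the Bézout bound: 0 ≤ 2 = deg(f)·deg(g), as expected for curves with no common component (the affine F_7-count falls short of the bound because intersections may lie at infinity, over extension fields, or carry multiplicity).


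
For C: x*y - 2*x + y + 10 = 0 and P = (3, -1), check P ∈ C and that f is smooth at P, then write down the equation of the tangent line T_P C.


Tangent line at P: -3*x + 4*y + 13 = 0.

Step 1: f(3, -1) = 0, so P lies on C.
Step 2: partial derivatives
  f_x(x, y) = y - 2, f_y(x, y) = x + 1.
  f_x(P) = -3, f_y(P) = 4 (gradient nonzero, so P is smooth).
Step 3: tangent line at P: -3·(x − 3) + 4·(y − -1) = 0.
Expanding: -3*x + 4*y + 13 = 0.


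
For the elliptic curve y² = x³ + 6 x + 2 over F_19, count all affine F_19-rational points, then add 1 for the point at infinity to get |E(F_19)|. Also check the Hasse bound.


Affine points = {(1, 3), (1, 16), (3, 3), (3, 16), (5, 9), (5, 10), (6, 8), (6, 11), (7, 8), (7, 11), (8, 7), (8, 12), (9, 5), (9, 14), (10, 6), (10, 13), (12, 4), (12, 15), (13, 4), (13, 15), (15, 3), (15, 16), (17, 1), (17, 18)}; affine count = 24; |E(F_19)| = 25.

Discriminant check: Δ ∝ 4a³ + 27b² = 4·6³ + 27·2² = 4·216 + 27·4 ≡ 3 (mod 19). Nonzero ⇒ E is nonsingular.
For each x ∈ F_19, compute rhs = x³ + 6·x + 2 mod 19, then count y ∈ F_19 with y² ≡ rhs.
  x = 0: rhs = 2, matching y values: none (0 points).
  x = 1: rhs = 9, matching y values: 3, 16 (2 points).
  x = 2: rhs = 3, matching y values: none (0 points).
  x = 3: rhs = 9, matching y values: 3, 16 (2 points).
  x = 4: rhs = 14, matching y values: none (0 points).
  x = 5: rhs = 5, matching y values: 9, 10 (2 points).
  x = 6: rhs = 7, matching y values: 8, 11 (2 points).
  x = 7: rhs = 7, matching y values: 8, 11 (2 points).
  x = 8: rhs = 11, matching y values: 7, 12 (2 points).
  x = 9: rhs = 6, matching y values: 5, 14 (2 points).
  x = 10: rhs = 17, matching y values: 6, 13 (2 points).
  x = 11: rhs = 12, matching y values: none (0 points).
  x = 12: rhs = 16, matching y values: 4, 15 (2 points).
  x = 13: rhs = 16, matching y values: 4, 15 (2 points).
  x = 14: rhs = 18, matching y values: none (0 points).
  x = 15: rhs = 9, matching y values: 3, 16 (2 points).
  x = 16: rhs = 14, matching y values: none (0 points).
  x = 17: rhs = 1, matching y values: 1, 18 (2 points).
  x = 18: rhs = 14, matching y values: none (0 points).
Total affine count: 24.
Full point count |E(F_19)| = 24 + 1 = 25.
Hasse bound: |25 − (19+1)| = |5| = 5 ≤ 2√19 ≈ 8.7178 ✓.


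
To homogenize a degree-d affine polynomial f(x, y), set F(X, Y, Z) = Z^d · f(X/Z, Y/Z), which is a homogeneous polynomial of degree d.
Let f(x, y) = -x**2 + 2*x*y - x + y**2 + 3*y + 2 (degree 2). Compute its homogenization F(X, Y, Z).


F(X, Y, Z) = -X**2 + 2*X*Y - X*Z + Y**2 + 3*Y*Z + 2*Z**2

deg(f) = 2.
Substitute x = X/Z, y = Y/Z into f, then multiply by Z^2.
  monomial -1·x^2·y^0 ↦ -1·X^2·Y^0·Z^0.
  monomial 2·x^1·y^1 ↦ 2·X^1·Y^1·Z^0.
  monomial -1·x^1·y^0 ↦ -1·X^1·Y^0·Z^1.
  monomial 1·x^0·y^2 ↦ 1·X^0·Y^2·Z^0.
  monomial 3·x^0·y^1 ↦ 3·X^0·Y^1·Z^1.
  monomial 2·x^0·y^0 ↦ 2·X^0·Y^0·Z^2.
Collecting: F(X, Y, Z) = -X**2 + 2*X*Y - X*Z + Y**2 + 3*Y*Z + 2*Z**2.


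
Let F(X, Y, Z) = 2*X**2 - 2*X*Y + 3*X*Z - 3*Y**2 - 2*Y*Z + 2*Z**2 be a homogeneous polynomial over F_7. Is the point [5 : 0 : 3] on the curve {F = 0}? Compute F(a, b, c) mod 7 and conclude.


F(5,0,3) ≡ 1 (mod 7); P is NOT on the curve.

Evaluate F(5, 0, 3) term-by-term (mod 7).
  2*X**2 ↦ 2·25·1·1 = 50
  -2*X*Y ↦ -2·5·0·1 = 0
  3*X*Z ↦ 3·5·1·3 = 45
  -3*Y**2 ↦ -3·1·0·1 = 0
  -2*Y*Z ↦ -2·1·0·3 = 0
  2*Z**2 ↦ 2·1·1·9 = 18
Sum: F(5, 0, 3) = (50) + (0) + (45) + (0) + (0) + (18) = 113.
Reducing mod 7: 113 ≡ 1 (mod 7).
Since F(a, b, c) ≡ 1 ≠ 0 (mod 7), P does NOT lie on the curve.


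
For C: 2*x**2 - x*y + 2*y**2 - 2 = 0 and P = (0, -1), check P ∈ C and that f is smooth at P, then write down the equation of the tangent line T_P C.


Tangent line at P: x - 4*y - 4 = 0.

Step 1: f(0, -1) = 0, so P lies on C.
Step 2: partial derivatives
  f_x(x, y) = 4*x - y, f_y(x, y) = -x + 4*y.
  f_x(P) = 1, f_y(P) = -4 (gradient nonzero, so P is smooth).
Step 3: tangent line at P: 1·(x − 0) + -4·(y − -1) = 0.
Expanding: x - 4*y - 4 = 0.


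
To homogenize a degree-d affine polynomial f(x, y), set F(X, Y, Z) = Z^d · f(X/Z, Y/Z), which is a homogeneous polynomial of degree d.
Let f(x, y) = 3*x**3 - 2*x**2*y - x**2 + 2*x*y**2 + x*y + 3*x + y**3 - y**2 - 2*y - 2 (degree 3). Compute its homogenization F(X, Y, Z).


F(X, Y, Z) = 3*X**3 - 2*X**2*Y - X**2*Z + 2*X*Y**2 + X*Y*Z + 3*X*Z**2 + Y**3 - Y**2*Z - 2*Y*Z**2 - 2*Z**3

deg(f) = 3.
Substitute x = X/Z, y = Y/Z into f, then multiply by Z^3.
  monomial 3·x^3·y^0 ↦ 3·X^3·Y^0·Z^0.
  monomial -2·x^2·y^1 ↦ -2·X^2·Y^1·Z^0.
  monomial -1·x^2·y^0 ↦ -1·X^2·Y^0·Z^1.
  monomial 2·x^1·y^2 ↦ 2·X^1·Y^2·Z^0.
  monomial 1·x^1·y^1 ↦ 1·X^1·Y^1·Z^1.
  monomial 3·x^1·y^0 ↦ 3·X^1·Y^0·Z^2.
  monomial 1·x^0·y^3 ↦ 1·X^0·Y^3·Z^0.
  monomial -1·x^0·y^2 ↦ -1·X^0·Y^2·Z^1.
  monomial -2·x^0·y^1 ↦ -2·X^0·Y^1·Z^2.
  monomial -2·x^0·y^0 ↦ -2·X^0·Y^0·Z^3.
Collecting: F(X, Y, Z) = 3*X**3 - 2*X**2*Y - X**2*Z + 2*X*Y**2 + X*Y*Z + 3*X*Z**2 + Y**3 - Y**2*Z - 2*Y*Z**2 - 2*Z**3.


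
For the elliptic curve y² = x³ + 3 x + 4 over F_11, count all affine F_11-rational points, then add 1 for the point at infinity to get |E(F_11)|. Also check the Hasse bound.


Affine points = {(0, 2), (0, 9), (4, 5), (4, 6), (5, 1), (5, 10), (7, 4), (7, 7), (8, 1), (8, 10), (9, 1), (9, 10), (10, 0)}; affine count = 13; |E(F_11)| = 14.

Discriminant check: Δ ∝ 4a³ + 27b² = 4·3³ + 27·4² = 4·27 + 27·16 ≡ 1 (mod 11). Nonzero ⇒ E is nonsingular.
For each x ∈ F_11, compute rhs = x³ + 3·x + 4 mod 11, then count y ∈ F_11 with y² ≡ rhs.
  x = 0: rhs = 4, matching y values: 2, 9 (2 points).
  x = 1: rhs = 8, matching y values: none (0 points).
  x = 2: rhs = 7, matching y values: none (0 points).
  x = 3: rhs = 7, matching y values: none (0 points).
  x = 4: rhs = 3, matching y values: 5, 6 (2 points).
  x = 5: rhs = 1, matching y values: 1, 10 (2 points).
  x = 6: rhs = 7, matching y values: none (0 points).
  x = 7: rhs = 5, matching y values: 4, 7 (2 points).
  x = 8: rhs = 1, matching y values: 1, 10 (2 points).
  x = 9: rhs = 1, matching y values: 1, 10 (2 points).
  x = 10: rhs = 0, matching y values: 0 (1 points).
Total affine count: 13.
Full point count |E(F_11)| = 13 + 1 = 14.
Hasse bound: |14 − (11+1)| = |2| = 2 ≤ 2√11 ≈ 6.6332 ✓.


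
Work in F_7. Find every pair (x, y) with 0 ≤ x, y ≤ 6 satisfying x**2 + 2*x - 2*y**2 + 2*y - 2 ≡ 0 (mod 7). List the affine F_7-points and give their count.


Affine F_7-points: {(0, 3), (0, 5), (5, 3), (5, 5), (6, 2), (6, 6)}; count = 6.

For each of the 49 pairs (x, y) ∈ F_7², evaluate f(x, y) mod 7. Record the zeros.
  x = 0: [0↦5, 1↦5, 2↦1, 3↦0, 4↦2, 5↦0, 6↦1]  zeros at y ∈ {3, 5}
  x = 1: [0↦1, 1↦1, 2↦4, 3↦3, 4↦5, 5↦3, 6↦4]  zeros at y ∈ ∅
  x = 2: [0↦6, 1↦6, 2↦2, 3↦1, 4↦3, 5↦1, 6↦2]  zeros at y ∈ ∅
  x = 3: [0↦6, 1↦6, 2↦2, 3↦1, 4↦3, 5↦1, 6↦2]  zeros at y ∈ ∅
  x = 4: [0↦1, 1↦1, 2↦4, 3↦3, 4↦5, 5↦3, 6↦4]  zeros at y ∈ ∅
  x = 5: [0↦5, 1↦5, 2↦1, 3↦0, 4↦2, 5↦0, 6↦1]  zeros at y ∈ {3, 5}
  x = 6: [0↦4, 1↦4, 2↦0, 3↦6, 4↦1, 5↦6, 6↦0]  zeros at y ∈ {2, 6}
Collecting zeros: affine points = {(0, 3), (0, 5), (5, 3), (5, 5), (6, 2), (6, 6)}.
Total count |C(F_7)_aff| = 6.


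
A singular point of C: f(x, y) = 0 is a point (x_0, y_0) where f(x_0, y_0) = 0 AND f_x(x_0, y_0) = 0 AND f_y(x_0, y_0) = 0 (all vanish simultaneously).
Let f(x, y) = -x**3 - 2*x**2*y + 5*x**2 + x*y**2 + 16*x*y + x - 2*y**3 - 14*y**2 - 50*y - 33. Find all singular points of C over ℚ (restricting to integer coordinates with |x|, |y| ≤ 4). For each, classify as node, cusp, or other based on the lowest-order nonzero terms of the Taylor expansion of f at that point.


Singular points: {(3, -2)}; classification: cusp.

Compute partial derivatives:
  f_x = -3*x**2 - 4*x*y + 10*x + y**2 + 16*y + 1.
  f_y = -2*x**2 + 2*x*y + 16*x - 6*y**2 - 28*y - 50.
Scan x_0 ∈ {−4, ..., 4}. For each x_0, f_y(x_0, y) is a polynomial in y; find its integer roots y ∈ {−4, ..., 4}, then test f_x and f at those candidates.
  x = -4: f_y(-4, y) = -6*y**2 - 36*y - 146; no integer root y with |y| ≤ 4.
  x = -3: f_y(-3, y) = -6*y**2 - 34*y - 116; no integer root y with |y| ≤ 4.
  x = -2: f_y(-2, y) = -6*y**2 - 32*y - 90; no integer root y with |y| ≤ 4.
  x = -1: f_y(-1, y) = -6*y**2 - 30*y - 68; no integer root y with |y| ≤ 4.
  x = 0: f_y(0, y) = -6*y**2 - 28*y - 50; no integer root y with |y| ≤ 4.
  x = 1: f_y(1, y) = -6*y**2 - 26*y - 36; no integer root y with |y| ≤ 4.
  x = 2: f_y(2, y) = -6*y**2 - 24*y - 26; no integer root y with |y| ≤ 4.
  x = 3: f_y(3, y) = -6*y**2 - 22*y - 20; vanishes at y ∈ {-2}. (3, -2): f_x = 0, f = 0 — SINGULAR.
  x = 4: f_y(4, y) = -6*y**2 - 20*y - 18; no integer root y with |y| ≤ 4.
Only singular point on the grid: (3, -2).
Classify: substitute x = 3 + u, y = -2 + v and expand: f = -u**3 - 2*u**2*v + u*v**2 - 2*v**3 + v**2.
No constant or linear terms (consistent with a singular point). Quadratic part: v**2. Cubic part: -u**3 - 2*u**2*v + u*v**2 - 2*v**3.
The quadratic part v**2 is a perfect square, so there is a single (double) tangent line v = 0, i.e. y = -2. Restricting the cubic part to that line (v = 0) leaves -u**3 ≠ 0, so f is not divisible by v and the branch is v² ≈ u**3 to lowest order — this is a cusp.
Classification: cusp.


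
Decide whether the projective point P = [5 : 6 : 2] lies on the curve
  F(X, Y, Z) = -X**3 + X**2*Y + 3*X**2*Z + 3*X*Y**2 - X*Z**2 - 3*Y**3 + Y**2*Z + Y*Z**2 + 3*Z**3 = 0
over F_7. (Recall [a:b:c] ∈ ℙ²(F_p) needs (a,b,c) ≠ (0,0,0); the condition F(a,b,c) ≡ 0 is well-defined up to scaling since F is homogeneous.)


F(5,6,2) ≡ 6 (mod 7); P is NOT on the curve.

Evaluate F(5, 6, 2) term-by-term (mod 7).
  -X**3 ↦ -1·125·1·1 = -125
  X**2*Y ↦ 1·25·6·1 = 150
  3*X**2*Z ↦ 3·25·1·2 = 150
  3*X*Y**2 ↦ 3·5·36·1 = 540
  -X*Z**2 ↦ -1·5·1·4 = -20
  -3*Y**3 ↦ -3·1·216·1 = -648
  Y**2*Z ↦ 1·1·36·2 = 72
  Y*Z**2 ↦ 1·1·6·4 = 24
  3*Z**3 ↦ 3·1·1·8 = 24
Sum: F(5, 6, 2) = (-125) + (150) + (150) + (540) + (-20) + (-648) + (72) + (24) + (24) = 167.
Reducing mod 7: 167 ≡ 6 (mod 7).
Since F(a, b, c) ≡ 6 ≠ 0 (mod 7), P does NOT lie on the curve.


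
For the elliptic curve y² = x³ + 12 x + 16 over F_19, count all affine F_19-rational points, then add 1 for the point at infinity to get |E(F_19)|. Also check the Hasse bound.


Affine points = {(0, 4), (0, 15), (5, 7), (5, 12), (6, 0), (7, 5), (7, 14), (8, 4), (8, 15), (9, 6), (9, 13), (11, 4), (11, 15), (12, 8), (12, 11)}; affine count = 15; |E(F_19)| = 16.

Discriminant check: Δ ∝ 4a³ + 27b² = 4·12³ + 27·16² = 4·1728 + 27·256 ≡ 11 (mod 19). Nonzero ⇒ E is nonsingular.
For each x ∈ F_19, compute rhs = x³ + 12·x + 16 mod 19, then count y ∈ F_19 with y² ≡ rhs.
  x = 0: rhs = 16, matching y values: 4, 15 (2 points).
  x = 1: rhs = 10, matching y values: none (0 points).
  x = 2: rhs = 10, matching y values: none (0 points).
  x = 3: rhs = 3, matching y values: none (0 points).
  x = 4: rhs = 14, matching y values: none (0 points).
  x = 5: rhs = 11, matching y values: 7, 12 (2 points).
  x = 6: rhs = 0, matching y values: 0 (1 points).
  x = 7: rhs = 6, matching y values: 5, 14 (2 points).
  x = 8: rhs = 16, matching y values: 4, 15 (2 points).
  x = 9: rhs = 17, matching y values: 6, 13 (2 points).
  x = 10: rhs = 15, matching y values: none (0 points).
  x = 11: rhs = 16, matching y values: 4, 15 (2 points).
  x = 12: rhs = 7, matching y values: 8, 11 (2 points).
  x = 13: rhs = 13, matching y values: none (0 points).
  x = 14: rhs = 2, matching y values: none (0 points).
  x = 15: rhs = 18, matching y values: none (0 points).
  x = 16: rhs = 10, matching y values: none (0 points).
  x = 17: rhs = 3, matching y values: none (0 points).
  x = 18: rhs = 3, matching y values: none (0 points).
Total affine count: 15.
Full point count |E(F_19)| = 15 + 1 = 16.
Hasse bound: |16 − (19+1)| = |-4| = 4 ≤ 2√19 ≈ 8.7178 ✓.


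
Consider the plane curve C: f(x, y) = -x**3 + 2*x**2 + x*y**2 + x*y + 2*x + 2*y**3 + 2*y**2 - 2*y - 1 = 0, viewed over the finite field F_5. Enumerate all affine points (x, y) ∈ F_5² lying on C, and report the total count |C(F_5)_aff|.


Affine F_5-points: {(0, 3), (1, 3), (2, 2), (2, 4), (4, 0), (4, 1)}; count = 6.

For each of the 25 pairs (x, y) ∈ F_5², evaluate f(x, y) mod 5. Record the zeros.
  x = 0: [0↦4, 1↦1, 2↦4, 3↦0, 4↦1]  zeros at y ∈ {3}
  x = 1: [0↦2, 1↦1, 2↦3, 3↦0, 4↦4]  zeros at y ∈ {3}
  x = 2: [0↦3, 1↦4, 2↦0, 3↦3, 4↦0]  zeros at y ∈ {2, 4}
  x = 3: [0↦1, 1↦4, 2↦4, 3↦3, 4↦3]  zeros at y ∈ ∅
  x = 4: [0↦0, 1↦0, 2↦4, 3↦4, 4↦2]  zeros at y ∈ {0, 1}
Collecting zeros: affine points = {(0, 3), (1, 3), (2, 2), (2, 4), (4, 0), (4, 1)}.
Total count |C(F_5)_aff| = 6.


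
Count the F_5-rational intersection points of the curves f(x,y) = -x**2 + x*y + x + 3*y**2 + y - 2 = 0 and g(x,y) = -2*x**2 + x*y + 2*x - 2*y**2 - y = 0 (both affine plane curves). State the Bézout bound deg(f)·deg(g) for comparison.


Common zeros: ∅; count = 0; Bézout bound = 4.

deg(f) = 2, deg(g) = 2, so Bézout bound = 4.
Scan x ∈ F_5. For each x, list the y ∈ F_5 with f(x, y) ≡ 0 and those with g(x, y) ≡ 0 (mod 5); the common zeros in that column are the intersection.
  x = 0: f ≡ 0 at y ∈ {4}; g ≡ 0 at y ∈ {0, 2}; common: ∅.
  x = 1: f ≡ 0 at y ∈ ∅; g ≡ 0 at y ∈ {0}; common: ∅.
  x = 2: f ≡ 0 at y ∈ ∅; g ≡ 0 at y ∈ {1, 2}; common: ∅.
  x = 3: f ≡ 0 at y ∈ ∅; g ≡ 0 at y ∈ ∅; common: ∅.
  x = 4: f ≡ 0 at y ∈ ∅; g ≡ 0 at y ∈ ∅; common: ∅.
Collecting: common zeros = ∅, so the count is 0.
Comparison with the Bézout bound: 0 ≤ 4 = deg(f)·deg(g), as expected for curves with no common component (the affine F_5-count falls short of the bound because intersections may lie at infinity, over extension fields, or carry multiplicity).


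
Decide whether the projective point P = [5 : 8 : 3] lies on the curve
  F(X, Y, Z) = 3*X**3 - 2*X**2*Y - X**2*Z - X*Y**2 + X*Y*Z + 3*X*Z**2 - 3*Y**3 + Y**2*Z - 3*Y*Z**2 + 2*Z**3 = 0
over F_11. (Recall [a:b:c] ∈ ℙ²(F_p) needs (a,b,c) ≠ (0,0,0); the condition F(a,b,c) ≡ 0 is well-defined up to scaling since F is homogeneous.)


F(5,8,3) ≡ 1 (mod 11); P is NOT on the curve.

Evaluate F(5, 8, 3) term-by-term (mod 11).
  3*X**3 ↦ 3·125·1·1 = 375
  -2*X**2*Y ↦ -2·25·8·1 = -400
  -X**2*Z ↦ -1·25·1·3 = -75
  -X*Y**2 ↦ -1·5·64·1 = -320
  X*Y*Z ↦ 1·5·8·3 = 120
  3*X*Z**2 ↦ 3·5·1·9 = 135
  -3*Y**3 ↦ -3·1·512·1 = -1536
  Y**2*Z ↦ 1·1·64·3 = 192
  -3*Y*Z**2 ↦ -3·1·8·9 = -216
  2*Z**3 ↦ 2·1·1·27 = 54
Sum: F(5, 8, 3) = (375) + (-400) + (-75) + (-320) + (120) + (135) + (-1536) + (192) + (-216) + (54) = -1671.
Reducing mod 11: -1671 ≡ 1 (mod 11).
Since F(a, b, c) ≡ 1 ≠ 0 (mod 11), P does NOT lie on the curve.


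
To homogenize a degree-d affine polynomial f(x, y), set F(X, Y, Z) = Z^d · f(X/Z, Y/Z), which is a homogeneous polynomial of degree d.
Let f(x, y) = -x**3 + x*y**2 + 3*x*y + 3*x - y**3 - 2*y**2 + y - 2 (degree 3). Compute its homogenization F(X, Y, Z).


F(X, Y, Z) = -X**3 + X*Y**2 + 3*X*Y*Z + 3*X*Z**2 - Y**3 - 2*Y**2*Z + Y*Z**2 - 2*Z**3

deg(f) = 3.
Substitute x = X/Z, y = Y/Z into f, then multiply by Z^3.
  monomial -1·x^3·y^0 ↦ -1·X^3·Y^0·Z^0.
  monomial 1·x^1·y^2 ↦ 1·X^1·Y^2·Z^0.
  monomial 3·x^1·y^1 ↦ 3·X^1·Y^1·Z^1.
  monomial 3·x^1·y^0 ↦ 3·X^1·Y^0·Z^2.
  monomial -1·x^0·y^3 ↦ -1·X^0·Y^3·Z^0.
  monomial -2·x^0·y^2 ↦ -2·X^0·Y^2·Z^1.
  monomial 1·x^0·y^1 ↦ 1·X^0·Y^1·Z^2.
  monomial -2·x^0·y^0 ↦ -2·X^0·Y^0·Z^3.
Collecting: F(X, Y, Z) = -X**3 + X*Y**2 + 3*X*Y*Z + 3*X*Z**2 - Y**3 - 2*Y**2*Z + Y*Z**2 - 2*Z**3.


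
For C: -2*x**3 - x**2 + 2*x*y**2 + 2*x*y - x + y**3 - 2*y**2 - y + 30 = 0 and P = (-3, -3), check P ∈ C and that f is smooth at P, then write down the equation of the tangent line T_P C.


Tangent line at P: -37*x + 68*y + 93 = 0.

Step 1: f(-3, -3) = 0, so P lies on C.
Step 2: partial derivatives
  f_x(x, y) = -6*x**2 - 2*x + 2*y**2 + 2*y - 1, f_y(x, y) = 4*x*y + 2*x + 3*y**2 - 4*y - 1.
  f_x(P) = -37, f_y(P) = 68 (gradient nonzero, so P is smooth).
Step 3: tangent line at P: -37·(x − -3) + 68·(y − -3) = 0.
Expanding: -37*x + 68*y + 93 = 0.


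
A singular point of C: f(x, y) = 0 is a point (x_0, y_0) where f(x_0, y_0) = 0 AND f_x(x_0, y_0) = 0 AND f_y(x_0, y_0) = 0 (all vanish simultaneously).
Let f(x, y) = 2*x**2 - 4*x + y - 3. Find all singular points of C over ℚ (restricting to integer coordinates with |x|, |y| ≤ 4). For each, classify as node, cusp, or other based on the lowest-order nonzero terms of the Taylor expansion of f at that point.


No singular points in the scanned grid; C is smooth there.

Compute partial derivatives:
  f_x = 4*x - 4.
  f_y = 1.
f_y = 1 is a nonzero constant, so f_y never vanishes: no point (x, y) can satisfy f = f_x = f_y = 0. In particular no (x, y) ∈ {−4, ..., 4}² is singular; the curve is smooth.


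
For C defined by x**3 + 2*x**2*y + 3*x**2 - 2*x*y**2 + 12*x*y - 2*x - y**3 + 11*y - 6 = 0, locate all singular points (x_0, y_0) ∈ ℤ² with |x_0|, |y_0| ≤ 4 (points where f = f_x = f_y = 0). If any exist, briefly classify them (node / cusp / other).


Singular points: {(-2, 1)}; classification: node.

Compute partial derivatives:
  f_x = 3*x**2 + 4*x*y + 6*x - 2*y**2 + 12*y - 2.
  f_y = 2*x**2 - 4*x*y + 12*x - 3*y**2 + 11.
Scan x_0 ∈ {−4, ..., 4}. For each x_0, f_y(x_0, y) is a polynomial in y; find its integer roots y ∈ {−4, ..., 4}, then test f_x and f at those candidates.
  x = -4: f_y(-4, y) = -3*y**2 + 16*y - 5; no integer root y with |y| ≤ 4.
  x = -3: f_y(-3, y) = -3*y**2 + 12*y - 7; no integer root y with |y| ≤ 4.
  x = -2: f_y(-2, y) = -3*y**2 + 8*y - 5; vanishes at y ∈ {1}. (-2, 1): f_x = 0, f = 0 — SINGULAR.
  x = -1: f_y(-1, y) = -3*y**2 + 4*y + 1; no integer root y with |y| ≤ 4.
  x = 0: f_y(0, y) = 11 - 3*y**2; no integer root y with |y| ≤ 4.
  x = 1: f_y(1, y) = -3*y**2 - 4*y + 25; no integer root y with |y| ≤ 4.
  x = 2: f_y(2, y) = -3*y**2 - 8*y + 43; no integer root y with |y| ≤ 4.
  x = 3: f_y(3, y) = -3*y**2 - 12*y + 65; no integer root y with |y| ≤ 4.
  x = 4: f_y(4, y) = -3*y**2 - 16*y + 91; no integer root y with |y| ≤ 4.
Only singular point on the grid: (-2, 1).
Classify: substitute x = -2 + u, y = 1 + v and expand: f = u**3 + 2*u**2*v - u**2 - 2*u*v**2 - v**3 + v**2.
No constant or linear terms (consistent with a singular point). Quadratic part: -u**2 + v**2. Cubic part: u**3 + 2*u**2*v - 2*u*v**2 - v**3.
The quadratic part v**2 - u**2 = (v − u)(v + u) splits into two distinct linear factors, so there are two distinct tangent lines y − 1 = ±(x − -2) — this is a node (ordinary double point).
Classification: node.


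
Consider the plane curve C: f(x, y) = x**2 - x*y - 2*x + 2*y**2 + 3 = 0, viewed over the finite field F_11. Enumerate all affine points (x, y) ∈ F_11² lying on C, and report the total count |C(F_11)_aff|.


Affine F_11-points: {(0, 2), (0, 9), (3, 8), (3, 10), (4, 0), (4, 2), (7, 1), (7, 8), (9, 0), (9, 10)}; count = 10.

For each of the 121 pairs (x, y) ∈ F_11², evaluate f(x, y) mod 11. Record the zeros.
  x = 0: [0↦3, 1↦5, 2↦0, 3↦10, 4↦2, 5↦9, 6↦9, 7↦2, 8↦10, 9↦0, 10↦5]  zeros at y ∈ {2, 9}
  x = 1: [0↦2, 1↦3, 2↦8, 3↦6, 4↦8, 5↦3, 6↦2, 7↦5, 8↦1, 9↦1, 10↦5]  zeros at y ∈ ∅
  x = 2: [0↦3, 1↦3, 2↦7, 3↦4, 4↦5, 5↦10, 6↦8, 7↦10, 8↦5, 9↦4, 10↦7]  zeros at y ∈ ∅
  x = 3: [0↦6, 1↦5, 2↦8, 3↦4, 4↦4, 5↦8, 6↦5, 7↦6, 8↦0, 9↦9, 10↦0]  zeros at y ∈ {8, 10}
  x = 4: [0↦0, 1↦9, 2↦0, 3↦6, 4↦5, 5↦8, 6↦4, 7↦4, 8↦8, 9↦5, 10↦6]  zeros at y ∈ {0, 2}
  x = 5: [0↦7, 1↦4, 2↦5, 3↦10, 4↦8, 5↦10, 6↦5, 7↦4, 8↦7, 9↦3, 10↦3]  zeros at y ∈ ∅
  x = 6: [0↦5, 1↦1, 2↦1, 3↦5, 4↦2, 5↦3, 6↦8, 7↦6, 8↦8, 9↦3, 10↦2]  zeros at y ∈ ∅
  x = 7: [0↦5, 1↦0, 2↦10, 3↦2, 4↦9, 5↦9, 6↦2, 7↦10, 8↦0, 9↦5, 10↦3]  zeros at y ∈ {1, 8}
  x = 8: [0↦7, 1↦1, 2↦10, 3↦1, 4↦7, 5↦6, 6↦9, 7↦5, 8↦5, 9↦9, 10↦6]  zeros at y ∈ ∅
  x = 9: [0↦0, 1↦4, 2↦1, 3↦2, 4↦7, 5↦5, 6↦7, 7↦2, 8↦1, 9↦4, 10↦0]  zeros at y ∈ {0, 10}
  x = 10: [0↦6, 1↦9, 2↦5, 3↦5, 4↦9, 5↦6, 6↦7, 7↦1, 8↦10, 9↦1, 10↦7]  zeros at y ∈ ∅
Collecting zeros: affine points = {(0, 2), (0, 9), (3, 8), (3, 10), (4, 0), (4, 2), (7, 1), (7, 8), (9, 0), (9, 10)}.
Total count |C(F_11)_aff| = 10.


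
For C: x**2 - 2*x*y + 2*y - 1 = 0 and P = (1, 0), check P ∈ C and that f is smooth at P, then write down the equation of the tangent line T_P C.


Tangent line at P: 2*x - 2 = 0.

Step 1: f(1, 0) = 0, so P lies on C.
Step 2: partial derivatives
  f_x(x, y) = 2*x - 2*y, f_y(x, y) = 2 - 2*x.
  f_x(P) = 2, f_y(P) = 0 (gradient nonzero, so P is smooth).
Step 3: tangent line at P: 2·(x − 1) + 0·(y − 0) = 0.
Expanding: 2*x - 2 = 0.


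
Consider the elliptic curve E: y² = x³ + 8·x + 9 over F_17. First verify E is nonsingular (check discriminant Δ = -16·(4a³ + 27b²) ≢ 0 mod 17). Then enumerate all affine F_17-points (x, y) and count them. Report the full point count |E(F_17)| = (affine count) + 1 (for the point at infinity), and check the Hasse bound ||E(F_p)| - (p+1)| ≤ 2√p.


Affine points = {(0, 3), (0, 14), (1, 1), (1, 16), (2, 4), (2, 13), (3, 3), (3, 14), (5, 2), (5, 15), (6, 1), (6, 16), (7, 0), (10, 1), (10, 16), (11, 0), (13, 7), (13, 10), (14, 3), (14, 14), (15, 6), (15, 11), (16, 0)}; affine count = 23; |E(F_17)| = 24.

Discriminant check: Δ ∝ 4a³ + 27b² = 4·8³ + 27·9² = 4·512 + 27·81 ≡ 2 (mod 17). Nonzero ⇒ E is nonsingular.
For each x ∈ F_17, compute rhs = x³ + 8·x + 9 mod 17, then count y ∈ F_17 with y² ≡ rhs.
  x = 0: rhs = 9, matching y values: 3, 14 (2 points).
  x = 1: rhs = 1, matching y values: 1, 16 (2 points).
  x = 2: rhs = 16, matching y values: 4, 13 (2 points).
  x = 3: rhs = 9, matching y values: 3, 14 (2 points).
  x = 4: rhs = 3, matching y values: none (0 points).
  x = 5: rhs = 4, matching y values: 2, 15 (2 points).
  x = 6: rhs = 1, matching y values: 1, 16 (2 points).
  x = 7: rhs = 0, matching y values: 0 (1 points).
  x = 8: rhs = 7, matching y values: none (0 points).
  x = 9: rhs = 11, matching y values: none (0 points).
  x = 10: rhs = 1, matching y values: 1, 16 (2 points).
  x = 11: rhs = 0, matching y values: 0 (1 points).
  x = 12: rhs = 14, matching y values: none (0 points).
  x = 13: rhs = 15, matching y values: 7, 10 (2 points).
  x = 14: rhs = 9, matching y values: 3, 14 (2 points).
  x = 15: rhs = 2, matching y values: 6, 11 (2 points).
  x = 16: rhs = 0, matching y values: 0 (1 points).
Total affine count: 23.
Full point count |E(F_17)| = 23 + 1 = 24.
Hasse bound: |24 − (17+1)| = |6| = 6 ≤ 2√17 ≈ 8.2462 ✓.


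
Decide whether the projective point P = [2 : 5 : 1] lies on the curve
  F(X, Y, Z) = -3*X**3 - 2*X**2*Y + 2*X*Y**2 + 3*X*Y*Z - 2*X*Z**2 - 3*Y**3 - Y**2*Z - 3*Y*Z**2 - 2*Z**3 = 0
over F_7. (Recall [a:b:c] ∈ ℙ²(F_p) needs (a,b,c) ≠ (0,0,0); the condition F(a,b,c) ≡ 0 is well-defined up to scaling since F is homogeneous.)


F(2,5,1) ≡ 2 (mod 7); P is NOT on the curve.

Evaluate F(2, 5, 1) term-by-term (mod 7).
  -3*X**3 ↦ -3·8·1·1 = -24
  -2*X**2*Y ↦ -2·4·5·1 = -40
  2*X*Y**2 ↦ 2·2·25·1 = 100
  3*X*Y*Z ↦ 3·2·5·1 = 30
  -2*X*Z**2 ↦ -2·2·1·1 = -4
  -3*Y**3 ↦ -3·1·125·1 = -375
  -Y**2*Z ↦ -1·1·25·1 = -25
  -3*Y*Z**2 ↦ -3·1·5·1 = -15
  -2*Z**3 ↦ -2·1·1·1 = -2
Sum: F(2, 5, 1) = (-24) + (-40) + (100) + (30) + (-4) + (-375) + (-25) + (-15) + (-2) = -355.
Reducing mod 7: -355 ≡ 2 (mod 7).
Since F(a, b, c) ≡ 2 ≠ 0 (mod 7), P does NOT lie on the curve.


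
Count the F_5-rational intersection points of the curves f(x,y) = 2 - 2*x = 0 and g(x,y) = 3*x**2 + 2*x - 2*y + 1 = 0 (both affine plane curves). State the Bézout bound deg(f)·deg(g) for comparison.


Common zeros: {(1, 3)}; count = 1; Bézout bound = 2.

deg(f) = 1, deg(g) = 2, so Bézout bound = 2.
Scan x ∈ F_5. For each x, list the y ∈ F_5 with f(x, y) ≡ 0 and those with g(x, y) ≡ 0 (mod 5); the common zeros in that column are the intersection.
  x = 0: f ≡ 0 at y ∈ ∅; g ≡ 0 at y ∈ {3}; common: ∅.
  x = 1: f ≡ 0 at y ∈ {0, 1, 2, 3, 4}; g ≡ 0 at y ∈ {3}; common: {3}.
  x = 2: f ≡ 0 at y ∈ ∅; g ≡ 0 at y ∈ {1}; common: ∅.
  x = 3: f ≡ 0 at y ∈ ∅; g ≡ 0 at y ∈ {2}; common: ∅.
  x = 4: f ≡ 0 at y ∈ ∅; g ≡ 0 at y ∈ {1}; common: ∅.
Collecting: common zeros = {(1, 3)}, so the count is 1.
Comparison with the Bézout bound: 1 ≤ 2 = deg(f)·deg(g), as expected for curves with no common component (the affine F_5-count falls short of the bound because intersections may lie at infinity, over extension fields, or carry multiplicity).
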